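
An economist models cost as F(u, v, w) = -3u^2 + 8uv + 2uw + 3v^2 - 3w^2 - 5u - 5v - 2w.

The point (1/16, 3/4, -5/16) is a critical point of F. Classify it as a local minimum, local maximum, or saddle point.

The Hessian is constant: H = [[-6, 8, 2], [8, 6, 0], [2, 0, -6]].
Leading principal minors: Δ₁ = -6, Δ₂ = -100, Δ₃ = 576.
The minors fit neither the all-positive nor the alternating-sign pattern, so H is indefinite: a saddle point.

saddle point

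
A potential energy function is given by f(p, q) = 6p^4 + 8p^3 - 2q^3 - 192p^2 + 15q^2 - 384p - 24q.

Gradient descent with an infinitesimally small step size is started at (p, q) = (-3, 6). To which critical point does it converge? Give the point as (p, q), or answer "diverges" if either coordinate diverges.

diverges

f is separable, so gradient descent decouples: p follows -∂f/∂p, q follows -∂f/∂q.
∂f/∂p = 24(p - 4)(p + 1)(p + 4); at p=-3 this is 336, so p decreases.
∂f/∂q = -6(q - 4)(q - 1); at q=6 this is -60, so q increases.
The q-coordinate has no critical point in that direction and runs off to infinity.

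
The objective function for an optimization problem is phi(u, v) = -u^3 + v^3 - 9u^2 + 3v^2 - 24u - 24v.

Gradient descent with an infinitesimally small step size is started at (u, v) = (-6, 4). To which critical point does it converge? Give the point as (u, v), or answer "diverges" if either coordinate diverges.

phi is separable, so gradient descent decouples: u follows -∂phi/∂u, v follows -∂phi/∂v.
∂phi/∂u = -3(u + 2)(u + 4); at u=-6 this is -24, so u increases.
∂phi/∂v = 3(v - 2)(v + 4); at v=4 this is 48, so v decreases.
u converges to its nearest critical value -4 (a local min of the u-part); v converges to 2. The iterate converges to (-4, 2).

(-4, 2)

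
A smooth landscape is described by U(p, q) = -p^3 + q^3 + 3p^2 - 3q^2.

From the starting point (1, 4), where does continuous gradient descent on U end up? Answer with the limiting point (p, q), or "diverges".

U is separable, so gradient descent decouples: p follows -∂U/∂p, q follows -∂U/∂q.
∂U/∂p = -3p(p - 2); at p=1 this is 3, so p decreases.
∂U/∂q = 3q(q - 2); at q=4 this is 24, so q decreases.
p converges to its nearest critical value 0 (a local min of the p-part); q converges to 2. The iterate converges to (0, 2).

(0, 2)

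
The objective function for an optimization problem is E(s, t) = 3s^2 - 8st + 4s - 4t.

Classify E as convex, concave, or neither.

neither

E is quadratic, so its Hessian is the constant matrix H = [[6, -8], [-8, 0]].
det(H) = -64, tr(H) = 6.
det(H) < 0, so H is indefinite: neither convex nor concave.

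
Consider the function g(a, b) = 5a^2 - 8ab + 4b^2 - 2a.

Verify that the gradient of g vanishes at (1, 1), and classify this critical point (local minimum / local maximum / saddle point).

local minimum

∇g = (10a - 8b - 2, -8a + 8b); substituting (1, 1) gives ∇g = (0, 0), so (1, 1) is indeed a critical point.
The Hessian of g is constant: H = [[10, -8], [-8, 8]].
det(H) = 10·8 − (-8)² = 16.
det(H) > 0 and tr(H) = 18 > 0, so H is positive definite and the point is a local minimum.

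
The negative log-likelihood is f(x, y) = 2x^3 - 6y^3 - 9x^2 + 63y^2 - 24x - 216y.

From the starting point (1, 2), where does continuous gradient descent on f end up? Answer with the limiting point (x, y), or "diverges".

f is separable, so gradient descent decouples: x follows -∂f/∂x, y follows -∂f/∂y.
∂f/∂x = 6(x - 4)(x + 1); at x=1 this is -36, so x increases.
∂f/∂y = -18(y - 4)(y - 3); at y=2 this is -36, so y increases.
x converges to its nearest critical value 4 (a local min of the x-part); y converges to 3. The iterate converges to (4, 3).

(4, 3)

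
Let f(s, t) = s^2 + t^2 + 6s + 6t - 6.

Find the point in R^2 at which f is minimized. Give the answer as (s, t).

f(s,t) separates as P(s) + Q(t) − 6, so its minimum is min P + min Q − 6.
P'(s) = 2s + 6 vanishes at s ∈ {-3}; Q'(t) = 2(t + 3) vanishes at t ∈ {-3}.
Local minima of P (where P''>0): P(-3)=-9. Local minima of Q: Q(-3)=-9.
So the global minimum of f is P(-3) + Q(-3) − 6 = -9 − 9 − 6 = -24, attained at (-3, -3).

(-3, -3)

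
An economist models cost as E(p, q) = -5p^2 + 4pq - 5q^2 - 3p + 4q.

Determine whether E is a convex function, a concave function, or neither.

E is quadratic, so its Hessian is the constant matrix H = [[-10, 4], [4, -10]].
det(H) = 84, tr(H) = -20.
det(H) > 0 and tr(H) < 0, so H is negative definite everywhere: concave.

concave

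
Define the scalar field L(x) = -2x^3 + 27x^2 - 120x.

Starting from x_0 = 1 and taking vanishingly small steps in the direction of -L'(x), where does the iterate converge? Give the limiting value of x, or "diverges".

4

L'(x) = -6(x - 5)(x - 4), so L'(1) = -72.
Gradient descent moves in the -L' direction, i.e. x is increasing.
The nearest critical point in that direction is x = 4, where L'' = 6 > 0 (a local minimum). The iterate converges there.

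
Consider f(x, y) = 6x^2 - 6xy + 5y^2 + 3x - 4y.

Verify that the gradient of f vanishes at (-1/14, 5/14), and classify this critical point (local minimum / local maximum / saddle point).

∇f = (12x - 6y + 3, -6x + 10y - 4); substituting (-1/14, 5/14) gives ∇f = (0, 0), so (-1/14, 5/14) is indeed a critical point.
The Hessian of f is constant: H = [[12, -6], [-6, 10]].
det(H) = 12·10 − (-6)² = 84.
det(H) > 0 and tr(H) = 22 > 0, so H is positive definite and the point is a local minimum.

local minimum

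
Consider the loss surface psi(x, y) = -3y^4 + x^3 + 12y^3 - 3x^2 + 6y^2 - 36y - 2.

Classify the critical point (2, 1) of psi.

local minimum

The mixed partial ∂²psi/∂x∂y is 0, so the Hessian at any point is diag(psi_xx, psi_yy) = diag(6(x - 1), 12(-3y^2 + 6y + 1)).
At (2, 1): H = diag(6, 48).
Both eigenvalues are positive, so H is positive definite: a local minimum.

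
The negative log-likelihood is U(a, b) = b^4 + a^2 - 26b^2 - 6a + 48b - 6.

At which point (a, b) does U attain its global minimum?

(3, -4)

U(a,b) separates as P(a) + Q(b) − 6, so its minimum is min P + min Q − 6.
P'(a) = 2a - 6 vanishes at a ∈ {3}; Q'(b) = 4(b - 3)(b - 1)(b + 4) vanishes at b ∈ {-4, 1, 3}.
Local minima of P (where P''>0): P(3)=-9. Local minima of Q: Q(-4)=-352, Q(3)=-9.
So the global minimum of U is P(3) + Q(-4) − 6 = -9 − 352 − 6 = -367, attained at (3, -4).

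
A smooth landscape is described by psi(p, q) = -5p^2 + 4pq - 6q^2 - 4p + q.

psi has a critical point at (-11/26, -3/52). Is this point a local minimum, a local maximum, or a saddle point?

local maximum

The Hessian of psi is constant: H = [[-10, 4], [4, -12]].
det(H) = (-10)·(-12) − 4² = 104.
det(H) > 0 and tr(H) = -22 < 0, so H is negative definite and the point is a local maximum.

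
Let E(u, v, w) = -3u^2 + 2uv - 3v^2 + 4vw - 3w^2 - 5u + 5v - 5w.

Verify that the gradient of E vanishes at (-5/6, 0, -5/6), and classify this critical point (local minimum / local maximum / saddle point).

local maximum

∇E = (-6u + 2v - 5, 2u - 6v + 4w + 5, 4v - 6w - 5); substituting (-5/6, 0, -5/6) gives ∇E = (0, 0, 0), so (-5/6, 0, -5/6) is indeed a critical point.
The Hessian is constant: H = [[-6, 2, 0], [2, -6, 4], [0, 4, -6]].
Leading principal minors: Δ₁ = -6, Δ₂ = 32, Δ₃ = -96.
The minors alternate sign starting negative (−, +, −), so H is negative definite: a local maximum.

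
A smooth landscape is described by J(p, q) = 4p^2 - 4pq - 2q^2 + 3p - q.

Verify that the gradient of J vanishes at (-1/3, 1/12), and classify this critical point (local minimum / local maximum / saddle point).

saddle point

∇J = (8p - 4q + 3, -4p - 4q - 1); substituting (-1/3, 1/12) gives ∇J = (0, 0), so (-1/3, 1/12) is indeed a critical point.
The Hessian of J is constant: H = [[8, -4], [-4, -4]].
det(H) = 8·(-4) − (-4)² = -48.
Since det(H) < 0, H is indefinite and the critical point is a saddle point.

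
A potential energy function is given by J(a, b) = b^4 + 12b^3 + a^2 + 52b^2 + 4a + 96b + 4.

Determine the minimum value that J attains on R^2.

J(a,b) separates as P(a) + Q(b) + 4, so its minimum is min P + min Q + 4.
P'(a) = 2a + 4 vanishes at a ∈ {-2}; Q'(b) = 4(b + 2)(b + 3)(b + 4) vanishes at b ∈ {-4, -3, -2}.
Local minima of P (where P''>0): P(-2)=-4. Local minima of Q: Q(-4)=-64, Q(-2)=-64.
So the global minimum of J is P(-2) + Q(-4) + 4 = -4 − 64 + 4 = -64, attained at (-2, -4).

-64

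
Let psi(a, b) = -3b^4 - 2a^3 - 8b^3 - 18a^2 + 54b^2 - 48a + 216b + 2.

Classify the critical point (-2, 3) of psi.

The mixed partial ∂²psi/∂a∂b is 0, so the Hessian at any point is diag(psi_aa, psi_bb) = diag(-12(a + 3), 12(-3b^2 - 4b + 9)).
At (-2, 3): H = diag(-12, -360).
Both eigenvalues are negative, so H is negative definite: a local maximum.

local maximum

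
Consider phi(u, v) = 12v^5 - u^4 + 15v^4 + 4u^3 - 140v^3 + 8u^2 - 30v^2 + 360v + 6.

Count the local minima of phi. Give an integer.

phi separates as a function of u plus a function of v, so ∇phi=0 decouples.
∂phi/∂u = -4u(u - 4)(u + 1) = 0 at u ∈ {-1, 0, 4}; ∂phi/∂v = 60(v - 2)(v - 1)(v + 1)(v + 3) = 0 at v ∈ {-3, -1, 1, 2}.
The Hessian is diagonal: diag(phi_uu, phi_vv). Second derivatives: phi_uu(-1)=-20, phi_uu(0)=16, phi_uu(4)=-80; phi_vv(-3)=-2400, phi_vv(-1)=720, phi_vv(1)=-480, phi_vv(2)=900.
Local minima occur where both diagonal entries positive: (0, -1), (0, 2). Count: 2.

2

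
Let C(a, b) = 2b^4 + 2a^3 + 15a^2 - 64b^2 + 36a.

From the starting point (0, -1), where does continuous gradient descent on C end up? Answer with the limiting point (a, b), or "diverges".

(-2, -4)

C is separable, so gradient descent decouples: a follows -∂C/∂a, b follows -∂C/∂b.
∂C/∂a = 6(a + 2)(a + 3); at a=0 this is 36, so a decreases.
∂C/∂b = 8b(b - 4)(b + 4); at b=-1 this is 120, so b decreases.
a converges to its nearest critical value -2 (a local min of the a-part); b converges to -4. The iterate converges to (-2, -4).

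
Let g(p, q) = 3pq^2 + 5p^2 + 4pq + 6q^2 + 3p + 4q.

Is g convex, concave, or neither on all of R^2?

neither

The term 3pq^2 is cubic, so the Hessian is not constant.
∂²g/∂q² = 6p + 12, which takes both signs as p varies (negative for sufficiently negative p). A diagonal entry of the Hessian changing sign means the Hessian is neither positive- nor negative-semidefinite on all of R^2.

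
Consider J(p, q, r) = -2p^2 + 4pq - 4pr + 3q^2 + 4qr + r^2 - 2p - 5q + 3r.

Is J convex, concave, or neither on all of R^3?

neither

J is quadratic, so its Hessian is the constant matrix H = [[-4, 4, -4], [4, 6, 4], [-4, 4, 2]].
Leading principal minors: -4, -40, -240.
Neither pattern holds ⇒ H is indefinite ⇒ neither convex nor concave.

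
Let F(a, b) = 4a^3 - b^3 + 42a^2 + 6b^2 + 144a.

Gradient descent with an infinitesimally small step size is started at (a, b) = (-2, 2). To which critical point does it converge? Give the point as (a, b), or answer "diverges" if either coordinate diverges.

(-3, 0)

F is separable, so gradient descent decouples: a follows -∂F/∂a, b follows -∂F/∂b.
∂F/∂a = 12(a + 3)(a + 4); at a=-2 this is 24, so a decreases.
∂F/∂b = -3b(b - 4); at b=2 this is 12, so b decreases.
a converges to its nearest critical value -3 (a local min of the a-part); b converges to 0. The iterate converges to (-3, 0).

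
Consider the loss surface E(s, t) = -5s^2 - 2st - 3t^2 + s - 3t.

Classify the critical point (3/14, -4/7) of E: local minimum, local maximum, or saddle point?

The Hessian of E is constant: H = [[-10, -2], [-2, -6]].
det(H) = (-10)·(-6) − (-2)² = 56.
det(H) > 0 and tr(H) = -16 < 0, so H is negative definite and the point is a local maximum.

local maximum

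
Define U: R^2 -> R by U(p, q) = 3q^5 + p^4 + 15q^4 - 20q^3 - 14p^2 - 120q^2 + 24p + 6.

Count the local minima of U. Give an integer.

U separates as a function of p plus a function of q, so ∇U=0 decouples.
∂U/∂p = 4(p - 2)(p - 1)(p + 3) = 0 at p ∈ {-3, 1, 2}; ∂U/∂q = 15q(q - 2)(q + 2)(q + 4) = 0 at q ∈ {-4, -2, 0, 2}.
The Hessian is diagonal: diag(U_pp, U_qq). Second derivatives: U_pp(-3)=80, U_pp(1)=-16, U_pp(2)=20; U_qq(-4)=-720, U_qq(-2)=240, U_qq(0)=-240, U_qq(2)=720.
Local minima occur where both diagonal entries positive: (-3, -2), (-3, 2), (2, -2), (2, 2). Count: 4.

4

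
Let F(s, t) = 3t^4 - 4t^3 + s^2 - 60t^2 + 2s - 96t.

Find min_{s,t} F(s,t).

F(s,t) separates as P(s) + Q(t), so its minimum is min P + min Q.
P'(s) = 2s + 2 vanishes at s ∈ {-1}; Q'(t) = 12(t - 4)(t + 1)(t + 2) vanishes at t ∈ {-2, -1, 4}.
Local minima of P (where P''>0): P(-1)=-1. Local minima of Q: Q(-2)=32, Q(4)=-832.
So the global minimum of F is P(-1) + Q(4) = -1 − 832 = -833, attained at (-1, 4).

-833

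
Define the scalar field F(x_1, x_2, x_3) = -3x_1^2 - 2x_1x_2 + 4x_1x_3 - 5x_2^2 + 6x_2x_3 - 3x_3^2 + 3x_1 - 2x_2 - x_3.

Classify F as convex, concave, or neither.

F is quadratic, so its Hessian is the constant matrix H = [[-6, -2, 4], [-2, -10, 6], [4, 6, -6]].
Leading principal minors: -6, 56, -56.
Signs alternate −, +, − ⇒ H ≺ 0 ⇒ concave.

concave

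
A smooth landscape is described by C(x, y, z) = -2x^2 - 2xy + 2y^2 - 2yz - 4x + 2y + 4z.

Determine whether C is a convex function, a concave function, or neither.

C is quadratic, so its Hessian is the constant matrix H = [[-4, -2, 0], [-2, 4, -2], [0, -2, 0]].
Leading principal minors: -4, -20, 16.
Neither pattern holds ⇒ H is indefinite ⇒ neither convex nor concave.

neither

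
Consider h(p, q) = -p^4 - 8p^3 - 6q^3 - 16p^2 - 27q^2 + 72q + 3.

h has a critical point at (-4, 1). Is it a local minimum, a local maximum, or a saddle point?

local maximum

The mixed partial ∂²h/∂p∂q is 0, so the Hessian at any point is diag(h_pp, h_qq) = diag(-4(3p^2 + 12p + 8), -18(2q + 3)).
At (-4, 1): H = diag(-32, -90).
Both eigenvalues are negative, so H is negative definite: a local maximum.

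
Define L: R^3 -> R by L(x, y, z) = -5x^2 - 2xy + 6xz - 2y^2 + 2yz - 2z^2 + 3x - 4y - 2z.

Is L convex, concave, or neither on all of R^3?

concave

L is quadratic, so its Hessian is the constant matrix H = [[-10, -2, 6], [-2, -4, 2], [6, 2, -4]].
Leading principal minors: -10, 36, -8.
Signs alternate −, +, − ⇒ H ≺ 0 ⇒ concave.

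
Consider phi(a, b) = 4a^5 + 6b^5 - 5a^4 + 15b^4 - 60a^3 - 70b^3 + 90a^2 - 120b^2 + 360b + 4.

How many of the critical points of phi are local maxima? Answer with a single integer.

phi separates as a function of a plus a function of b, so ∇phi=0 decouples.
∂phi/∂a = 20a(a - 3)(a - 1)(a + 3) = 0 at a ∈ {-3, 0, 1, 3}; ∂phi/∂b = 30(b - 2)(b - 1)(b + 2)(b + 3) = 0 at b ∈ {-3, -2, 1, 2}.
The Hessian is diagonal: diag(phi_aa, phi_bb). Second derivatives: phi_aa(-3)=-1440, phi_aa(0)=180, phi_aa(1)=-160, phi_aa(3)=720; phi_bb(-3)=-600, phi_bb(-2)=360, phi_bb(1)=-360, phi_bb(2)=600.
Local maxima occur where both diagonal entries negative: (-3, -3), (-3, 1), (1, -3), (1, 1). Count: 4.

4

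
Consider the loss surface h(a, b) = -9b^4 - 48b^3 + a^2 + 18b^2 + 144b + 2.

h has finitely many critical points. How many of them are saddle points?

2

h separates as a function of a plus a function of b, so ∇h=0 decouples.
∂h/∂a = 2a = 0 at a ∈ {0}; ∂h/∂b = -36(b - 1)(b + 1)(b + 4) = 0 at b ∈ {-4, -1, 1}.
The Hessian is diagonal: diag(h_aa, h_bb). Second derivatives: h_aa(0)=2; h_bb(-4)=-540, h_bb(-1)=216, h_bb(1)=-360.
Saddle points occur where the two diagonal entries have opposite signs: (0, -4), (0, 1). Count: 2.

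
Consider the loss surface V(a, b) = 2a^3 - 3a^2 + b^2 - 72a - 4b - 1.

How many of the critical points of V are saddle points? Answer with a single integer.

1

V separates as a function of a plus a function of b, so ∇V=0 decouples.
∂V/∂a = 6(a - 4)(a + 3) = 0 at a ∈ {-3, 4}; ∂V/∂b = 2(b - 2) = 0 at b ∈ {2}.
The Hessian is diagonal: diag(V_aa, V_bb). Second derivatives: V_aa(-3)=-42, V_aa(4)=42; V_bb(2)=2.
Saddle points occur where the two diagonal entries have opposite signs: (-3, 2). Count: 1.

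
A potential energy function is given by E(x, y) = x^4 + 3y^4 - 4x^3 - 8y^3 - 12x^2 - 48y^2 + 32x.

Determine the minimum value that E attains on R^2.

-576

E(x,y) separates as P(x) + Q(y), so its minimum is min P + min Q.
P'(x) = 4(x - 4)(x - 1)(x + 2) vanishes at x ∈ {-2, 1, 4}; Q'(y) = 12y(y - 4)(y + 2) vanishes at y ∈ {-2, 0, 4}.
Local minima of P (where P''>0): P(-2)=-64, P(4)=-64. Local minima of Q: Q(-2)=-80, Q(4)=-512.
So the global minimum of E is P(-2) + Q(4) = -64 − 512 = -576, attained at (-2, 4).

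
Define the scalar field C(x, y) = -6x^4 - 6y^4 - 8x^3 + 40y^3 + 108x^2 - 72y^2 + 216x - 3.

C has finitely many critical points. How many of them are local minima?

C separates as a function of x plus a function of y, so ∇C=0 decouples.
∂C/∂x = -24(x - 3)(x + 1)(x + 3) = 0 at x ∈ {-3, -1, 3}; ∂C/∂y = -24y(y - 3)(y - 2) = 0 at y ∈ {0, 2, 3}.
The Hessian is diagonal: diag(C_xx, C_yy). Second derivatives: C_xx(-3)=-288, C_xx(-1)=192, C_xx(3)=-576; C_yy(0)=-144, C_yy(2)=48, C_yy(3)=-72.
Local minima occur where both diagonal entries positive: (-1, 2). Count: 1.

1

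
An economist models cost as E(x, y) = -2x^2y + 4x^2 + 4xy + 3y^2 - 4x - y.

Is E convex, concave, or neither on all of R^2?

neither

The term -2x^2y is cubic, so the Hessian is not constant.
∂²E/∂x² = -4y + 8, which takes both signs as y varies (negative for sufficiently large y). A diagonal entry of the Hessian changing sign means the Hessian is neither positive- nor negative-semidefinite on all of R^2.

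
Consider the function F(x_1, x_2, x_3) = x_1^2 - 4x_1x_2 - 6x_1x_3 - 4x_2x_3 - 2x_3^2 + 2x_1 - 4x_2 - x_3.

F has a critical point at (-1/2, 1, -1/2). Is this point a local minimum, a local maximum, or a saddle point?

saddle point

The Hessian is constant: H = [[2, -4, -6], [-4, 0, -4], [-6, -4, -4]].
Leading principal minors: Δ₁ = 2, Δ₂ = -16, Δ₃ = -160.
The minors fit neither the all-positive nor the alternating-sign pattern, so H is indefinite: a saddle point.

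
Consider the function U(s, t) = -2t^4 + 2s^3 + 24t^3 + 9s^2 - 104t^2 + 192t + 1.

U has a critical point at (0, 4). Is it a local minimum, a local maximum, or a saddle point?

saddle point

The mixed partial ∂²U/∂s∂t is 0, so the Hessian at any point is diag(U_ss, U_tt) = diag(6(2s + 3), 8(-3t^2 + 18t - 26)).
At (0, 4): H = diag(18, -16).
The eigenvalues have opposite signs, so H is indefinite: a saddle point.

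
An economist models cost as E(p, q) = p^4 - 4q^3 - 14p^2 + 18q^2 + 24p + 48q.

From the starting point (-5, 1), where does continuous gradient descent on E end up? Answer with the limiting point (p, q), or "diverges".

(-3, -1)

E is separable, so gradient descent decouples: p follows -∂E/∂p, q follows -∂E/∂q.
∂E/∂p = 4(p - 2)(p - 1)(p + 3); at p=-5 this is -336, so p increases.
∂E/∂q = -12(q - 4)(q + 1); at q=1 this is 72, so q decreases.
p converges to its nearest critical value -3 (a local min of the p-part); q converges to -1. The iterate converges to (-3, -1).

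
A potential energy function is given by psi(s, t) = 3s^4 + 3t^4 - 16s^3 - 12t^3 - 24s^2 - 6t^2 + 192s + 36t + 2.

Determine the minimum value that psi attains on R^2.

psi(s,t) separates as P(s) + Q(t) + 2, so its minimum is min P + min Q + 2.
P'(s) = 12(s - 4)(s - 2)(s + 2) vanishes at s ∈ {-2, 2, 4}; Q'(t) = 12(t - 3)(t - 1)(t + 1) vanishes at t ∈ {-1, 1, 3}.
Local minima of P (where P''>0): P(-2)=-304, P(4)=128. Local minima of Q: Q(-1)=-27, Q(3)=-27.
So the global minimum of psi is P(-2) + Q(-1) + 2 = -304 − 27 + 2 = -329, attained at (-2, -1).

-329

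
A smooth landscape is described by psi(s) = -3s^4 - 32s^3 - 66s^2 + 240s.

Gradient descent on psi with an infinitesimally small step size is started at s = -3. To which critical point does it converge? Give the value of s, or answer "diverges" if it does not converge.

-4

psi'(s) = -12(s - 1)(s + 4)(s + 5), so psi'(-3) = 96.
Gradient descent moves in the -psi' direction, i.e. s is decreasing.
The nearest critical point in that direction is s = -4, where psi'' = 60 > 0 (a local minimum). The iterate converges there.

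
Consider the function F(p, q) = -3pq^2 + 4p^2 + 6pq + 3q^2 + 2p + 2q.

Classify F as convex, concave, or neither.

neither

The term -3pq^2 is cubic, so the Hessian is not constant.
∂²F/∂q² = -6p + 6, which takes both signs as p varies (negative for sufficiently large p). A diagonal entry of the Hessian changing sign means the Hessian is neither positive- nor negative-semidefinite on all of R^2.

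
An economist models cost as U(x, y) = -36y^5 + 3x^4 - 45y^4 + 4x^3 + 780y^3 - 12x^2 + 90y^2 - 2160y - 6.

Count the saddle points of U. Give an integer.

6

U separates as a function of x plus a function of y, so ∇U=0 decouples.
∂U/∂x = 12x(x - 1)(x + 2) = 0 at x ∈ {-2, 0, 1}; ∂U/∂y = -180(y - 3)(y - 1)(y + 1)(y + 4) = 0 at y ∈ {-4, -1, 1, 3}.
The Hessian is diagonal: diag(U_xx, U_yy). Second derivatives: U_xx(-2)=72, U_xx(0)=-24, U_xx(1)=36; U_yy(-4)=18900, U_yy(-1)=-4320, U_yy(1)=3600, U_yy(3)=-10080.
Saddle points occur where the two diagonal entries have opposite signs: (-2, -1), (-2, 3), (0, -4), (0, 1), (1, -1), (1, 3). Count: 6.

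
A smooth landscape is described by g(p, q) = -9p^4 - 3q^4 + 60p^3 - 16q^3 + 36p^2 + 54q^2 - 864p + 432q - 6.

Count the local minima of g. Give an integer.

1

g separates as a function of p plus a function of q, so ∇g=0 decouples.
∂g/∂p = -36(p - 4)(p - 3)(p + 2) = 0 at p ∈ {-2, 3, 4}; ∂g/∂q = -12(q - 3)(q + 3)(q + 4) = 0 at q ∈ {-4, -3, 3}.
The Hessian is diagonal: diag(g_pp, g_qq). Second derivatives: g_pp(-2)=-1080, g_pp(3)=180, g_pp(4)=-216; g_qq(-4)=-84, g_qq(-3)=72, g_qq(3)=-504.
Local minima occur where both diagonal entries positive: (3, -3). Count: 1.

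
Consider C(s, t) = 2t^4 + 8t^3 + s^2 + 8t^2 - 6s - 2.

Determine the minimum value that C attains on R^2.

C(s,t) separates as P(s) + Q(t) − 2, so its minimum is min P + min Q − 2.
P'(s) = 2s - 6 vanishes at s ∈ {3}; Q'(t) = 8t(t + 1)(t + 2) vanishes at t ∈ {-2, -1, 0}.
Local minima of P (where P''>0): P(3)=-9. Local minima of Q: Q(-2)=0, Q(0)=0.
So the global minimum of C is P(3) + Q(-2) − 2 = -9 + 0 − 2 = -11, attained at (3, -2).

-11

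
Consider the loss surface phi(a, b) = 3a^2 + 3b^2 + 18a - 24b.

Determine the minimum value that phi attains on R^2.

phi(a,b) separates as P(a) + Q(b), so its minimum is min P + min Q.
P'(a) = 6a + 18 vanishes at a ∈ {-3}; Q'(b) = 6b - 24 vanishes at b ∈ {4}.
Local minima of P (where P''>0): P(-3)=-27. Local minima of Q: Q(4)=-48.
So the global minimum of phi is P(-3) + Q(4) = -27 − 48 = -75, attained at (-3, 4).

-75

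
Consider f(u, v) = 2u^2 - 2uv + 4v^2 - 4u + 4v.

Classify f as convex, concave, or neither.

f is quadratic, so its Hessian is the constant matrix H = [[4, -2], [-2, 8]].
det(H) = 28, tr(H) = 12.
det(H) > 0 and tr(H) > 0, so H is positive definite everywhere: convex.

convex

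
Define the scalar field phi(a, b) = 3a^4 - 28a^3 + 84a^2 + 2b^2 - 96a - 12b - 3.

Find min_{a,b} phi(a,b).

-85

phi(a,b) separates as P(a) + Q(b) − 3, so its minimum is min P + min Q − 3.
P'(a) = 12(a - 4)(a - 2)(a - 1) vanishes at a ∈ {1, 2, 4}; Q'(b) = 4b - 12 vanishes at b ∈ {3}.
Local minima of P (where P''>0): P(1)=-37, P(4)=-64. Local minima of Q: Q(3)=-18.
So the global minimum of phi is P(4) + Q(3) − 3 = -64 − 18 − 3 = -85, attained at (4, 3).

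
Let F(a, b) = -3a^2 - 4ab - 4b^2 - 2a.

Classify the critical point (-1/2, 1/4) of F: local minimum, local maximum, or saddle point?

local maximum

The Hessian of F is constant: H = [[-6, -4], [-4, -8]].
det(H) = (-6)·(-8) − (-4)² = 32.
det(H) > 0 and tr(H) = -14 < 0, so H is negative definite and the point is a local maximum.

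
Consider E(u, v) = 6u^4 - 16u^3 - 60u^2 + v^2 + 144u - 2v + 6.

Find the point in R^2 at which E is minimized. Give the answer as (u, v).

(-2, 1)

E(u,v) separates as P(u) + Q(v) + 6, so its minimum is min P + min Q + 6.
P'(u) = 24(u - 3)(u - 1)(u + 2) vanishes at u ∈ {-2, 1, 3}; Q'(v) = 2v - 2 vanishes at v ∈ {1}.
Local minima of P (where P''>0): P(-2)=-304, P(3)=-54. Local minima of Q: Q(1)=-1.
So the global minimum of E is P(-2) + Q(1) + 6 = -304 − 1 + 6 = -299, attained at (-2, 1).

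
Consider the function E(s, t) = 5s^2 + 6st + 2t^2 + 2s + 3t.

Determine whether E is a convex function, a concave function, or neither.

convex

E is quadratic, so its Hessian is the constant matrix H = [[10, 6], [6, 4]].
det(H) = 4, tr(H) = 14.
det(H) > 0 and tr(H) > 0, so H is positive definite everywhere: convex.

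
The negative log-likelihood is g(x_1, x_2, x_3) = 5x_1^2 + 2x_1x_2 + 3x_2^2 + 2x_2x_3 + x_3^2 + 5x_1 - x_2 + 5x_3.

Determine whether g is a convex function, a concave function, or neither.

g is quadratic, so its Hessian is the constant matrix H = [[10, 2, 0], [2, 6, 2], [0, 2, 2]].
Leading principal minors: 10, 56, 72.
All positive ⇒ H ≻ 0 ⇒ convex.

convex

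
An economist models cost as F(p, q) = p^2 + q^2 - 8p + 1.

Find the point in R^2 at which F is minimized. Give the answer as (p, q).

(4, 0)

F(p,q) separates as A(p) + B(q) + 1, so its minimum is min A + min B + 1.
A'(p) = 2p - 8 vanishes at p ∈ {4}; B'(q) = 2q vanishes at q ∈ {0}.
Local minima of A (where A''>0): A(4)=-16. Local minima of B: B(0)=0.
So the global minimum of F is A(4) + B(0) + 1 = -16 + 0 + 1 = -15, attained at (4, 0).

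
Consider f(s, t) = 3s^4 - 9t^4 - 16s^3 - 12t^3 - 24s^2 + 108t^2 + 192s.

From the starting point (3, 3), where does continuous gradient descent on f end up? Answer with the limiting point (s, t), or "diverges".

diverges

f is separable, so gradient descent decouples: s follows -∂f/∂s, t follows -∂f/∂t.
∂f/∂s = 12(s - 4)(s - 2)(s + 2); at s=3 this is -60, so s increases.
∂f/∂t = -36t(t - 2)(t + 3); at t=3 this is -648, so t increases.
The t-coordinate has no critical point in that direction and runs off to infinity.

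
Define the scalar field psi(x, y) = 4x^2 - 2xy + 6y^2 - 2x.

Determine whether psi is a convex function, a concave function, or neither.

convex

psi is quadratic, so its Hessian is the constant matrix H = [[8, -2], [-2, 12]].
det(H) = 92, tr(H) = 20.
det(H) > 0 and tr(H) > 0, so H is positive definite everywhere: convex.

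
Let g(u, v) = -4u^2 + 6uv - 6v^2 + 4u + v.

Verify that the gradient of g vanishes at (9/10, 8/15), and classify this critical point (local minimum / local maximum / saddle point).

local maximum

∇g = (-8u + 6v + 4, 6u - 12v + 1); substituting (9/10, 8/15) gives ∇g = (0, 0), so (9/10, 8/15) is indeed a critical point.
The Hessian of g is constant: H = [[-8, 6], [6, -12]].
det(H) = (-8)·(-12) − 6² = 60.
det(H) > 0 and tr(H) = -20 < 0, so H is negative definite and the point is a local maximum.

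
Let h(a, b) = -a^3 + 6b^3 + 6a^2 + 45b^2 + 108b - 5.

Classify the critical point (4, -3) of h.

The mixed partial ∂²h/∂a∂b is 0, so the Hessian at any point is diag(h_aa, h_bb) = diag(6(-a + 2), 18(2b + 5)).
At (4, -3): H = diag(-12, -18).
Both eigenvalues are negative, so H is negative definite: a local maximum.

local maximum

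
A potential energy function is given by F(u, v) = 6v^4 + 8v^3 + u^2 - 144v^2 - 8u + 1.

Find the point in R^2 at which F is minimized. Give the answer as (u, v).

(4, -4)

F(u,v) separates as P(u) + Q(v) + 1, so its minimum is min P + min Q + 1.
P'(u) = 2u - 8 vanishes at u ∈ {4}; Q'(v) = 24v(v - 3)(v + 4) vanishes at v ∈ {-4, 0, 3}.
Local minima of P (where P''>0): P(4)=-16. Local minima of Q: Q(-4)=-1280, Q(3)=-594.
So the global minimum of F is P(4) + Q(-4) + 1 = -16 − 1280 + 1 = -1295, attained at (4, -4).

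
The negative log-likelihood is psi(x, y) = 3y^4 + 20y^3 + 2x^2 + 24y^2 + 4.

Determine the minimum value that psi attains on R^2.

-124

psi(x,y) separates as P(x) + Q(y) + 4, so its minimum is min P + min Q + 4.
P'(x) = 4x vanishes at x ∈ {0}; Q'(y) = 12y(y + 1)(y + 4) vanishes at y ∈ {-4, -1, 0}.
Local minima of P (where P''>0): P(0)=0. Local minima of Q: Q(-4)=-128, Q(0)=0.
So the global minimum of psi is P(0) + Q(-4) + 4 = 0 − 128 + 4 = -124, attained at (0, -4).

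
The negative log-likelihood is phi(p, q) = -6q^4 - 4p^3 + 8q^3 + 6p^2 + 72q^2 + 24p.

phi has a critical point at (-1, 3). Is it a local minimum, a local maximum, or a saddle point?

The mixed partial ∂²phi/∂p∂q is 0, so the Hessian at any point is diag(phi_pp, phi_qq) = diag(12(-2p + 1), 24(-3q^2 + 2q + 6)).
At (-1, 3): H = diag(36, -360).
The eigenvalues have opposite signs, so H is indefinite: a saddle point.

saddle point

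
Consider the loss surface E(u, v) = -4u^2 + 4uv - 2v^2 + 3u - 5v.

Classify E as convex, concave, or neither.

E is quadratic, so its Hessian is the constant matrix H = [[-8, 4], [4, -4]].
det(H) = 16, tr(H) = -12.
det(H) > 0 and tr(H) < 0, so H is negative definite everywhere: concave.

concave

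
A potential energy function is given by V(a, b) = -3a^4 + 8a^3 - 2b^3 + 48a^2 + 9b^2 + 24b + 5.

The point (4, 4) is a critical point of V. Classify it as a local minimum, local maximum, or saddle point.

local maximum

The mixed partial ∂²V/∂a∂b is 0, so the Hessian at any point is diag(V_aa, V_bb) = diag(12(-3a^2 + 4a + 8), 6(-2b + 3)).
At (4, 4): H = diag(-288, -30).
Both eigenvalues are negative, so H is negative definite: a local maximum.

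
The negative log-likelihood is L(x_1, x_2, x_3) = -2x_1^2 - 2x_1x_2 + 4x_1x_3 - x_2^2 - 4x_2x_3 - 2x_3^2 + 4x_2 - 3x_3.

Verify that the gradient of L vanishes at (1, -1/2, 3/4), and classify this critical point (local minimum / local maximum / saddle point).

saddle point

∇L = (-4x_1 - 2x_2 + 4x_3, -2x_1 - 2x_2 - 4x_3 + 4, 4x_1 - 4x_2 - 4x_3 - 3); substituting (1, -1/2, 3/4) gives ∇L = (0, 0, 0), so (1, -1/2, 3/4) is indeed a critical point.
The Hessian is constant: H = [[-4, -2, 4], [-2, -2, -4], [4, -4, -4]].
Leading principal minors: Δ₁ = -4, Δ₂ = 4, Δ₃ = 144.
The minors fit neither the all-positive nor the alternating-sign pattern, so H is indefinite: a saddle point.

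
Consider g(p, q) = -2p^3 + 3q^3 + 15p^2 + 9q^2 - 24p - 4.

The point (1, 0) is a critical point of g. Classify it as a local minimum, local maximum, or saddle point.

The mixed partial ∂²g/∂p∂q is 0, so the Hessian at any point is diag(g_pp, g_qq) = diag(6(-2p + 5), 18(q + 1)).
At (1, 0): H = diag(18, 18).
Both eigenvalues are positive, so H is positive definite: a local minimum.

local minimum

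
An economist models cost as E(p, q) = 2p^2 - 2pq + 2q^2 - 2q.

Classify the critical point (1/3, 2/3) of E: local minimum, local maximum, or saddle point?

The Hessian of E is constant: H = [[4, -2], [-2, 4]].
det(H) = 4·4 − (-2)² = 12.
det(H) > 0 and tr(H) = 8 > 0, so H is positive definite and the point is a local minimum.

local minimum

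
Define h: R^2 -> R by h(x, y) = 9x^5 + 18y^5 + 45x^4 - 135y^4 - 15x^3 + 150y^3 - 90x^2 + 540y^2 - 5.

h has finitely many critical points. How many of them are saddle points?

h separates as a function of x plus a function of y, so ∇h=0 decouples.
∂h/∂x = 45x(x - 1)(x + 1)(x + 4) = 0 at x ∈ {-4, -1, 0, 1}; ∂h/∂y = 90y(y - 4)(y - 3)(y + 1) = 0 at y ∈ {-1, 0, 3, 4}.
The Hessian is diagonal: diag(h_xx, h_yy). Second derivatives: h_xx(-4)=-2700, h_xx(-1)=270, h_xx(0)=-180, h_xx(1)=450; h_yy(-1)=-1800, h_yy(0)=1080, h_yy(3)=-1080, h_yy(4)=1800.
Saddle points occur where the two diagonal entries have opposite signs: (-4, 0), (-4, 4), (-1, -1), (-1, 3), (0, 0), (0, 4), (1, -1), (1, 3). Count: 8.

8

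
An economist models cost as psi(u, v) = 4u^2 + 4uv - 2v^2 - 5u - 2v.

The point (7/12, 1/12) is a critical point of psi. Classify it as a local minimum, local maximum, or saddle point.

saddle point

The Hessian of psi is constant: H = [[8, 4], [4, -4]].
det(H) = 8·(-4) − 4² = -48.
Since det(H) < 0, H is indefinite and the critical point is a saddle point.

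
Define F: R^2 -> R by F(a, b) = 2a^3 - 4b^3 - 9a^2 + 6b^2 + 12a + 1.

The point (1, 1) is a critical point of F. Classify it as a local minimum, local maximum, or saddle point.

The mixed partial ∂²F/∂a∂b is 0, so the Hessian at any point is diag(F_aa, F_bb) = diag(6(2a - 3), 12(-2b + 1)).
At (1, 1): H = diag(-6, -12).
Both eigenvalues are negative, so H is negative definite: a local maximum.

local maximum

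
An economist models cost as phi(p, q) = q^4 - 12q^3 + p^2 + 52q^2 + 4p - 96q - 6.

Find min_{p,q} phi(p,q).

-74

phi(p,q) separates as A(p) + B(q) − 6, so its minimum is min A + min B − 6.
A'(p) = 2p + 4 vanishes at p ∈ {-2}; B'(q) = 4(q - 4)(q - 3)(q - 2) vanishes at q ∈ {2, 3, 4}.
Local minima of A (where A''>0): A(-2)=-4. Local minima of B: B(2)=-64, B(4)=-64.
So the global minimum of phi is A(-2) + B(2) − 6 = -4 − 64 − 6 = -74, attained at (-2, 2).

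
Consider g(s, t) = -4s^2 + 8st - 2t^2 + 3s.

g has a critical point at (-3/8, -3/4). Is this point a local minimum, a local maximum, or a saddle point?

The Hessian of g is constant: H = [[-8, 8], [8, -4]].
det(H) = (-8)·(-4) − 8² = -32.
Since det(H) < 0, H is indefinite and the critical point is a saddle point.

saddle point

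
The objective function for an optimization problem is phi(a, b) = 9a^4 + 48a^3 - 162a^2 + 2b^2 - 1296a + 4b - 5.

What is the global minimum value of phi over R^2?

phi(a,b) separates as P(a) + Q(b) − 5, so its minimum is min P + min Q − 5.
P'(a) = 36(a - 3)(a + 3)(a + 4) vanishes at a ∈ {-4, -3, 3}; Q'(b) = 4b + 4 vanishes at b ∈ {-1}.
Local minima of P (where P''>0): P(-4)=1824, P(3)=-3321. Local minima of Q: Q(-1)=-2.
So the global minimum of phi is P(3) + Q(-1) − 5 = -3321 − 2 − 5 = -3328, attained at (3, -1).

-3328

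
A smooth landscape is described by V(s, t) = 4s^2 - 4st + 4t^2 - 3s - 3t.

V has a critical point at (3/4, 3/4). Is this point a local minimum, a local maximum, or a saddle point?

The Hessian of V is constant: H = [[8, -4], [-4, 8]].
det(H) = 8·8 − (-4)² = 48.
det(H) > 0 and tr(H) = 16 > 0, so H is positive definite and the point is a local minimum.

local minimum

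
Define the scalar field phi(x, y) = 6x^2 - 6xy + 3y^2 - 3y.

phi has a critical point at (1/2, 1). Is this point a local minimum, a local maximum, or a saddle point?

local minimum

The Hessian of phi is constant: H = [[12, -6], [-6, 6]].
det(H) = 12·6 − (-6)² = 36.
det(H) > 0 and tr(H) = 18 > 0, so H is positive definite and the point is a local minimum.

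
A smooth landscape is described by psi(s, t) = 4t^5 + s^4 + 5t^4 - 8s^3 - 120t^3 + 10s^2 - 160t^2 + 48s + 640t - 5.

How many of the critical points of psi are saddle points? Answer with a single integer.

psi separates as a function of s plus a function of t, so ∇psi=0 decouples.
∂psi/∂s = 4(s - 4)(s - 3)(s + 1) = 0 at s ∈ {-1, 3, 4}; ∂psi/∂t = 20(t - 4)(t - 1)(t + 2)(t + 4) = 0 at t ∈ {-4, -2, 1, 4}.
The Hessian is diagonal: diag(psi_ss, psi_tt). Second derivatives: psi_ss(-1)=80, psi_ss(3)=-16, psi_ss(4)=20; psi_tt(-4)=-1600, psi_tt(-2)=720, psi_tt(1)=-900, psi_tt(4)=2880.
Saddle points occur where the two diagonal entries have opposite signs: (-1, -4), (-1, 1), (3, -2), (3, 4), (4, -4), (4, 1). Count: 6.

6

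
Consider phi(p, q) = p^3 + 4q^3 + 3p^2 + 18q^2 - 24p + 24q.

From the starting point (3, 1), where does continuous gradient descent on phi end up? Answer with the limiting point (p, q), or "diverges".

(2, -1)

phi is separable, so gradient descent decouples: p follows -∂phi/∂p, q follows -∂phi/∂q.
∂phi/∂p = 3(p - 2)(p + 4); at p=3 this is 21, so p decreases.
∂phi/∂q = 12(q + 1)(q + 2); at q=1 this is 72, so q decreases.
p converges to its nearest critical value 2 (a local min of the p-part); q converges to -1. The iterate converges to (2, -1).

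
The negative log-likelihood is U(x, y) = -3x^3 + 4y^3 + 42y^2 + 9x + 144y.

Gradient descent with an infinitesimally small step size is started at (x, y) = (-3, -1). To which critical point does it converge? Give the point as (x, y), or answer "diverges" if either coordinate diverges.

U is separable, so gradient descent decouples: x follows -∂U/∂x, y follows -∂U/∂y.
∂U/∂x = -9(x - 1)(x + 1); at x=-3 this is -72, so x increases.
∂U/∂y = 12(y + 3)(y + 4); at y=-1 this is 72, so y decreases.
x converges to its nearest critical value -1 (a local min of the x-part); y converges to -3. The iterate converges to (-1, -3).

(-1, -3)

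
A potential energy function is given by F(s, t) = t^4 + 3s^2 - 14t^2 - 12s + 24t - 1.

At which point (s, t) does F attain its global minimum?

F(s,t) separates as P(s) + Q(t) − 1, so its minimum is min P + min Q − 1.
P'(s) = 6s - 12 vanishes at s ∈ {2}; Q'(t) = 4(t - 2)(t - 1)(t + 3) vanishes at t ∈ {-3, 1, 2}.
Local minima of P (where P''>0): P(2)=-12. Local minima of Q: Q(-3)=-117, Q(2)=8.
So the global minimum of F is P(2) + Q(-3) − 1 = -12 − 117 − 1 = -130, attained at (2, -3).

(2, -3)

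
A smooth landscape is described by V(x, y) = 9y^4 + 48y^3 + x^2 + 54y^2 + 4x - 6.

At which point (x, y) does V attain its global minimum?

V(x,y) separates as P(x) + Q(y) − 6, so its minimum is min P + min Q − 6.
P'(x) = 2x + 4 vanishes at x ∈ {-2}; Q'(y) = 36y(y + 1)(y + 3) vanishes at y ∈ {-3, -1, 0}.
Local minima of P (where P''>0): P(-2)=-4. Local minima of Q: Q(-3)=-81, Q(0)=0.
So the global minimum of V is P(-2) + Q(-3) − 6 = -4 − 81 − 6 = -91, attained at (-2, -3).

(-2, -3)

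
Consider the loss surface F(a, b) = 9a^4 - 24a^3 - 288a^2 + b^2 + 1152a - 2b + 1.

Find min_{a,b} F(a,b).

F(a,b) separates as P(a) + Q(b) + 1, so its minimum is min P + min Q + 1.
P'(a) = 36(a - 4)(a - 2)(a + 4) vanishes at a ∈ {-4, 2, 4}; Q'(b) = 2b - 2 vanishes at b ∈ {1}.
Local minima of P (where P''>0): P(-4)=-5376, P(4)=768. Local minima of Q: Q(1)=-1.
So the global minimum of F is P(-4) + Q(1) + 1 = -5376 − 1 + 1 = -5376, attained at (-4, 1).

-5376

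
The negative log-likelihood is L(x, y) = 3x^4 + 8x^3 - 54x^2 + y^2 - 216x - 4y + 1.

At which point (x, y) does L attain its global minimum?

L(x,y) separates as P(x) + Q(y) + 1, so its minimum is min P + min Q + 1.
P'(x) = 12(x - 3)(x + 2)(x + 3) vanishes at x ∈ {-3, -2, 3}; Q'(y) = 2y - 4 vanishes at y ∈ {2}.
Local minima of P (where P''>0): P(-3)=189, P(3)=-675. Local minima of Q: Q(2)=-4.
So the global minimum of L is P(3) + Q(2) + 1 = -675 − 4 + 1 = -678, attained at (3, 2).

(3, 2)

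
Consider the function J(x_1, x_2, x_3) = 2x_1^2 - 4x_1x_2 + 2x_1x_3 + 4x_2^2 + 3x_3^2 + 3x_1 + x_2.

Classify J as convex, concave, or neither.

convex

J is quadratic, so its Hessian is the constant matrix H = [[4, -4, 2], [-4, 8, 0], [2, 0, 6]].
Leading principal minors: 4, 16, 64.
All positive ⇒ H ≻ 0 ⇒ convex.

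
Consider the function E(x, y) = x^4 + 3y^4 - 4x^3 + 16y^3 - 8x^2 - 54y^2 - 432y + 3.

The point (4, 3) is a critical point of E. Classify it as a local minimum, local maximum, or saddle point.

local minimum

The mixed partial ∂²E/∂x∂y is 0, so the Hessian at any point is diag(E_xx, E_yy) = diag(4(3x^2 - 6x - 4), 12(3y^2 + 8y - 9)).
At (4, 3): H = diag(80, 504).
Both eigenvalues are positive, so H is positive definite: a local minimum.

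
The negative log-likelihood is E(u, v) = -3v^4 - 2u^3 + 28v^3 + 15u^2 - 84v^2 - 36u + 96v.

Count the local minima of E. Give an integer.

1

E separates as a function of u plus a function of v, so ∇E=0 decouples.
∂E/∂u = -6(u - 3)(u - 2) = 0 at u ∈ {2, 3}; ∂E/∂v = -12(v - 4)(v - 2)(v - 1) = 0 at v ∈ {1, 2, 4}.
The Hessian is diagonal: diag(E_uu, E_vv). Second derivatives: E_uu(2)=6, E_uu(3)=-6; E_vv(1)=-36, E_vv(2)=24, E_vv(4)=-72.
Local minima occur where both diagonal entries positive: (2, 2). Count: 1.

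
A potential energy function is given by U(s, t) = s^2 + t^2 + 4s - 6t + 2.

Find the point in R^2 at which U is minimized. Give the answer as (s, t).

(-2, 3)

U(s,t) separates as P(s) + Q(t) + 2, so its minimum is min P + min Q + 2.
P'(s) = 2s + 4 vanishes at s ∈ {-2}; Q'(t) = 2(t - 3) vanishes at t ∈ {3}.
Local minima of P (where P''>0): P(-2)=-4. Local minima of Q: Q(3)=-9.
So the global minimum of U is P(-2) + Q(3) + 2 = -4 − 9 + 2 = -11, attained at (-2, 3).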